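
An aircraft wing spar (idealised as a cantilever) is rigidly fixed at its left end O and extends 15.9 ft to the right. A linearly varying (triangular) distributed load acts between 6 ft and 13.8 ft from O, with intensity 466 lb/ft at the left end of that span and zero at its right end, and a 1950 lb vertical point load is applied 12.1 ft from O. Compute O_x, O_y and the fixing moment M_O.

Resultant of the triangular load: ½ × 466 × 7.8 = 1817.4 lb, acting at 8.6 ft from O (one-third of the span from the peak).
ΣF_x = 0: O_x = 0.
ΣF_y = 0: O_y − ½·466·7.8 − 1950 = 0 → O_y = 3767 lb.
ΣM about O: M_O − (½·466·7.8)·8.6 − 1950·12.1 = 0 → M_O = 39220 lb·ft.

O_x = 0, O_y = 3767 lb, M_O = 39220 lb·ft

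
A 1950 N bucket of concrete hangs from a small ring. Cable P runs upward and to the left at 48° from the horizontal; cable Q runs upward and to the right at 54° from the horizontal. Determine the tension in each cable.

T_P = 1172 N, T_Q = 1334 N

ΣF_x = 0: −T_P·cos48° + T_Q·cos54° = 0 → T_Q = 1.13839·T_P.
ΣF_y = 0: T_P·sin48° + T_Q·sin54° = 1950.
Substitute: T_P·(0.743145 + 1.13839·0.809017) = 1950 → T_P = 1171.79 ≈ 1172 N.
Then T_Q = 1.13839 × 1171.79 = 1334 N.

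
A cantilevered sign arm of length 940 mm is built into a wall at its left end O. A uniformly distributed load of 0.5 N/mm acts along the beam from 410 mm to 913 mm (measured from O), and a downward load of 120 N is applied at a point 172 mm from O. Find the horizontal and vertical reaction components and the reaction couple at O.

O_x = 0, O_y = 371.5 N, M_O = 187000 N·mm

Resultant of the distributed load: 0.5 × 503 = 251.5 N at 661.5 mm from O.
ΣF_x = 0: O_x = 0.
ΣF_y = 0: O_y − 0.5·503 − 120 = 0 → O_y = 371.5 N.
ΣM about O: M_O − (0.5·503)·661.5 − 120·172 = 0 → M_O = 187000 N·mm.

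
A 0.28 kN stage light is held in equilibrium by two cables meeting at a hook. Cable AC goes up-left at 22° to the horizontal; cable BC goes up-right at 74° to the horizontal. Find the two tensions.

T_AC = 0.07760 kN, T_BC = 0.2610 kN

ΣF_x = 0: −T_AC·cos22° + T_BC·cos74° = 0 → T_BC = 3.36378·T_AC.
ΣF_y = 0: T_AC·sin22° + T_BC·sin74° = 0.28.
Substitute: T_AC·(0.374607 + 3.36378·0.961262) = 0.28 → T_AC = 0.0776036 ≈ 0.07760 kN.
Then T_BC = 3.36378 × 0.0776036 = 0.2610 kN.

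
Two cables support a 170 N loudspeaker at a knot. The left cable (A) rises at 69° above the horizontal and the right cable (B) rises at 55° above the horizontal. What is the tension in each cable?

T_A = 117.6 N, T_B = 73.49 N

ΣF_x = 0: −T_A·cos69° + T_B·cos55° = 0 → T_B = 0.624795·T_A.
ΣF_y = 0: T_A·sin69° + T_B·sin55° = 170.
Substitute: T_A·(0.93358 + 0.624795·0.819152) = 170 → T_A = 117.616 ≈ 117.6 N.
Then T_B = 0.624795 × 117.616 = 73.49 N.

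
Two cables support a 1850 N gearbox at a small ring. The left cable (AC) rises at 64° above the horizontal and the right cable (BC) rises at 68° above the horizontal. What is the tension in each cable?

T_AC = 932.6 N, T_BC = 1091 N

ΣF_x = 0: −T_AC·cos64° + T_BC·cos68° = 0 → T_BC = 1.17022·T_AC.
ΣF_y = 0: T_AC·sin64° + T_BC·sin68° = 1850.
Substitute: T_AC·(0.898794 + 1.17022·0.927184) = 1850 → T_AC = 932.552 ≈ 932.6 N.
Then T_BC = 1.17022 × 932.552 = 1091 N.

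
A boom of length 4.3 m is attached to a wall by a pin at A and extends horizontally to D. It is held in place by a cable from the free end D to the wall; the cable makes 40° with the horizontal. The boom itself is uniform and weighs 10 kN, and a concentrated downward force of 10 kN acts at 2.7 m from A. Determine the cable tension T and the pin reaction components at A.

ΣM about A: T·sin40°·4.3 − 10·2.15 − 10·2.7 = 0 → T = 48.5/(4.3·0.642788) = 17.5471 ≈ 17.55 kN.
ΣF_x = 0: A_x − T·cos40° = 0 → A_x = 17.5471 × 0.766044 = 13.44 kN.
ΣF_y = 0: A_y + T·sin40° − 10 − 10 = 0 → A_y = 20 − 17.5471 × 0.642788 = 8.721 kN.

T = 17.55 kN, A_x = 13.44 kN, A_y = 8.721 kN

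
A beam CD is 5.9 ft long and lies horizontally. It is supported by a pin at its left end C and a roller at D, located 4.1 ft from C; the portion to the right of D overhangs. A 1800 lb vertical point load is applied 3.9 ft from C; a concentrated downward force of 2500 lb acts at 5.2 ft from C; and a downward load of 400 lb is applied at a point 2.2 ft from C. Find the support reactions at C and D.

Taking moments about C: D_y·4.1 − 1800·3.9 − 2500·5.2 − 400·2.2 = 0 → D_y = 20900/4.1 = 5097.56 ≈ 5098 lb.
ΣF_y = 0: C_y + 5097.56 − 1800 − 2500 − 400 = 0 → C_y = -397.6 lb.
ΣF_x = 0: no horizontal applied forces, so C_x = 0.

C_x = 0, C_y = -397.6 lb, D_y = 5098 lb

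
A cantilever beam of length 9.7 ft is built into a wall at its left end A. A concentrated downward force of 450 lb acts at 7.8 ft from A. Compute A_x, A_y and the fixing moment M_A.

ΣF_x = 0: A_x = 0.
ΣF_y = 0: A_y − 450 = 0 → A_y = 450.0 lb.
ΣM about A: M_A − 450·7.8 = 0 → M_A = 3510 lb·ft.

A_x = 0, A_y = 450.0 lb, M_A = 3510 lb·ft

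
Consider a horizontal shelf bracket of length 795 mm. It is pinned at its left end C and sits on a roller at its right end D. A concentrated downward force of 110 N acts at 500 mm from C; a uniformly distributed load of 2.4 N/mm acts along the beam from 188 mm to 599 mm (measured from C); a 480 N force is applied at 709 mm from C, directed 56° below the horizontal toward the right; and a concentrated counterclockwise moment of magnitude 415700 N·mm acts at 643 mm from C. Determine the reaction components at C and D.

Resultant of the distributed load: 2.4 × 411 = 986.4 N at 393.5 mm from C.
ΣM about C: D_y·795 − 110·500 − (2.4·411)·393.5 − 480·sin56°·709 + 415700 = 0 → D_y = 309586/795 = 389.416 ≈ 389.4 N.
ΣF_y = 0: C_y + 389.416 − 110 − 2.4·411 − 480·sin56° = 0 → C_y = 1105 N.
ΣF_x = 0: C_x + 480·cos56° = 0 → C_x = -268.4 N.

C_x = -268.4 N, C_y = 1105 N, D_y = 389.4 N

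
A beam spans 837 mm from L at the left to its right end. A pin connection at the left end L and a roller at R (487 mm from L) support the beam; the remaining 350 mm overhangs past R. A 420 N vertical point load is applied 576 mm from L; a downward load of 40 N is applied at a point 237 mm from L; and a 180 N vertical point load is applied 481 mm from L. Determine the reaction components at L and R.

Moments about L: R_y·487 − 420·576 − 40·237 − 180·481 = 0 → R_y = 337980/487 = 694.004 ≈ 694.0 N.
ΣF_y = 0: L_y + 694.004 − 420 − 40 − 180 = 0 → L_y = -54.00 N.
ΣF_x = 0: no horizontal applied forces, so L_x = 0.

L_x = 0, L_y = -54.00 N, R_y = 694.0 N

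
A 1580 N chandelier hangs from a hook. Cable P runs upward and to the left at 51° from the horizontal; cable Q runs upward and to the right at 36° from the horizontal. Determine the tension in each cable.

T_P = 1280 N, T_Q = 995.7 N

ΣF_x = 0: −T_P·cos51° + T_Q·cos36° = 0 → T_Q = 0.777883·T_P.
ΣF_y = 0: T_P·sin51° + T_Q·sin36° = 1580.
Substitute: T_P·(0.777146 + 0.777883·0.587785) = 1580 → T_P = 1280 N.
Then T_Q = 0.777883 × 1280 = 995.7 N.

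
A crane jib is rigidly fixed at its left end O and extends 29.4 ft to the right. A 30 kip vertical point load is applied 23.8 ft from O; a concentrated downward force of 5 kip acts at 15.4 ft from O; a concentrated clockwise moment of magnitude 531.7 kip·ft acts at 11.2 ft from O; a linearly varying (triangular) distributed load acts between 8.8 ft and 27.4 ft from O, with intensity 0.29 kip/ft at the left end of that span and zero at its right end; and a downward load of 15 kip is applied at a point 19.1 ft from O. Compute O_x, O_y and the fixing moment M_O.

O_x = 0, O_y = 52.70 kip, M_O = 1650 kip·ft

Resultant of the triangular load: ½ × 0.29 × 18.6 = 2.697 kip, acting at 15 ft from O (one-third of the span from the peak).
ΣF_x = 0: O_x = 0.
ΣF_y = 0: O_y − 30 − 5 − ½·0.29·18.6 − 15 = 0 → O_y = 52.70 kip.
ΣM about O: M_O − 30·23.8 − 5·15.4 − 531.7 − (½·0.29·18.6)·15 − 15·19.1 = 0 → M_O = 1650 kip·ft.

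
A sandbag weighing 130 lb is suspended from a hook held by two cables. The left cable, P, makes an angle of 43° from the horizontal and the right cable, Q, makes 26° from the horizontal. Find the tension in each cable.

ΣF_x = 0: −T_P·cos43° + T_Q·cos26° = 0 → T_Q = 0.813706·T_P.
ΣF_y = 0: T_P·sin43° + T_Q·sin26° = 130.
Substitute: T_P·(0.681998 + 0.813706·0.438371) = 130 → T_P = 125.156 ≈ 125.2 lb.
Then T_Q = 0.813706 × 125.156 = 101.8 lb.

T_P = 125.2 lb, T_Q = 101.8 lb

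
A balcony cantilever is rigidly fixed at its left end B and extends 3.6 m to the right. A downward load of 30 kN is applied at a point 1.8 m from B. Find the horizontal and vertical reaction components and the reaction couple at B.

B_x = 0, B_y = 30.00 kN, M_B = 54.00 kN·m

ΣF_x = 0: B_x = 0.
ΣF_y = 0: B_y − 30 = 0 → B_y = 30.00 kN.
ΣM about B: M_B − 30·1.8 = 0 → M_B = 54.00 kN·m.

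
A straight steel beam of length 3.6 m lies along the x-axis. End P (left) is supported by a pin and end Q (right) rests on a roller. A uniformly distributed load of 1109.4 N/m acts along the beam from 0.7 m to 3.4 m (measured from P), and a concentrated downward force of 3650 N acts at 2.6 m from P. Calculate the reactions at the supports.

Resultant of the distributed load: 1109.4 × 2.7 = 2995.38 N at 2.05 m from P.
ΣM about P: Q_y·3.6 − (1109.4·2.7)·2.05 − 3650·2.6 = 0 → Q_y = 15630.529/3.6 = 4341.81 ≈ 4342 N.
ΣF_y = 0: P_y + 4341.81 − 1109.4·2.7 − 3650 = 0 → P_y = 2304 N.
ΣF_x = 0: no horizontal applied forces, so P_x = 0.

P_x = 0, P_y = 2304 N, Q_y = 4342 N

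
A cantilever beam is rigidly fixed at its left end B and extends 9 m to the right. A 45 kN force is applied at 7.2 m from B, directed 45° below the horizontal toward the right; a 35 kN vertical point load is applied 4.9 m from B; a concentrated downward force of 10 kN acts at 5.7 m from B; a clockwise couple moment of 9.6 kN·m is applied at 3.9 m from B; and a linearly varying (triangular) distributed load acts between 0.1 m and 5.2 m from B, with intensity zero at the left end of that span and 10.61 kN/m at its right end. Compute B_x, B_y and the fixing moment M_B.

B_x = -31.82 kN, B_y = 103.9 kN, M_B = 561.9 kN·m

Resultant of the triangular load: ½ × 10.61 × 5.1 = 27.0555 kN, acting at 3.5 m from B (one-third of the span from the peak).
ΣF_x = 0: B_x + 45·cos45° = 0 → B_x = -31.82 kN.
ΣF_y = 0: B_y − 45·sin45° − 35 − 10 − ½·10.61·5.1 = 0 → B_y = 103.9 kN.
ΣM about B: M_B − 45·sin45°·7.2 − 35·4.9 − 10·5.7 − 9.6 − (½·10.61·5.1)·3.5 = 0 → M_B = 561.9 kN·m.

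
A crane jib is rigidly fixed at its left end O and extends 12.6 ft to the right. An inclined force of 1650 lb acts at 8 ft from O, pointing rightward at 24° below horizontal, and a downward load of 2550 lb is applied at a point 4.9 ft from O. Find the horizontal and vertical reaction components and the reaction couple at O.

O_x = -1507 lb, O_y = 3221 lb, M_O = 17860 lb·ft

ΣF_x = 0: O_x + 1650·cos24° = 0 → O_x = -1507 lb.
ΣF_y = 0: O_y − 1650·sin24° − 2550 = 0 → O_y = 3221 lb.
ΣM about O: M_O − 1650·sin24°·8 − 2550·4.9 = 0 → M_O = 17860 lb·ft.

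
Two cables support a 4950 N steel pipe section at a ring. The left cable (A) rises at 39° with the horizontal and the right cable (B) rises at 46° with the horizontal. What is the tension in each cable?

T_A = 3452 N, T_B = 3862 N

ΣF_x = 0: −T_A·cos39° + T_B·cos46° = 0 → T_B = 1.11875·T_A.
ΣF_y = 0: T_A·sin39° + T_B·sin46° = 4950.
Substitute: T_A·(0.62932 + 1.11875·0.71934) = 4950 → T_A = 3451.69 ≈ 3452 N.
Then T_B = 1.11875 × 3451.69 = 3862 N.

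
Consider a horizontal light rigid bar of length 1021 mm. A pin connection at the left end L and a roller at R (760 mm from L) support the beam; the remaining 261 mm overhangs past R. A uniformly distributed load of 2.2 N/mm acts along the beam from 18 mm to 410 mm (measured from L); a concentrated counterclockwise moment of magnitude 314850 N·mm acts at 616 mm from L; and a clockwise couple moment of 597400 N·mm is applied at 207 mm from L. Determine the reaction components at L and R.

Resultant of the distributed load: 2.2 × 392 = 862.4 N at 214 mm from L.
Moments about L: R_y·760 − (2.2·392)·214 + 314850 − 597400 = 0 → R_y = 467103.6/760 = 614.61 ≈ 614.6 N.
ΣF_y = 0: L_y + 614.61 − 2.2·392 = 0 → L_y = 247.8 N.
ΣF_x = 0: no horizontal applied forces, so L_x = 0.

L_x = 0, L_y = 247.8 N, R_y = 614.6 N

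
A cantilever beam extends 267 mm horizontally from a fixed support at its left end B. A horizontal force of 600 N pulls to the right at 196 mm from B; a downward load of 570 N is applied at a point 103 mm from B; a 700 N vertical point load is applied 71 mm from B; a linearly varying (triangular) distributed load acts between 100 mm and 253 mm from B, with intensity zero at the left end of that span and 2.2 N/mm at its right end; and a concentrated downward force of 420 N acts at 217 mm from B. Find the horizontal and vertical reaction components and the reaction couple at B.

Resultant of the triangular load: ½ × 2.2 × 153 = 168.3 N, acting at 202 mm from B (one-third of the span from the peak).
ΣF_x = 0: B_x + 600 = 0 → B_x = -600.0 N.
ΣF_y = 0: B_y − 570 − 700 − ½·2.2·153 − 420 = 0 → B_y = 1858 N.
ΣM about B: M_B − 570·103 − 700·71 − (½·2.2·153)·202 − 420·217 = 0 → M_B = 233500 N·mm.

B_x = -600.0 N, B_y = 1858 N, M_B = 233500 N·mm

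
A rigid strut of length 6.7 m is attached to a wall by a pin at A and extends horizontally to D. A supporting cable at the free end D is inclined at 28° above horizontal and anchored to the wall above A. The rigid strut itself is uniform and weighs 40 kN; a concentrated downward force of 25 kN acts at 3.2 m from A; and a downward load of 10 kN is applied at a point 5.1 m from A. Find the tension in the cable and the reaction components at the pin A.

ΣM about A: T·sin28°·6.7 − 40·3.35 − 25·3.2 − 10·5.1 = 0 → T = 265/(6.7·0.469472) = 84.2483 ≈ 84.25 kN.
ΣF_x = 0: A_x − T·cos28° = 0 → A_x = 84.2483 × 0.882948 = 74.39 kN.
ΣF_y = 0: A_y + T·sin28° − 40 − 25 − 10 = 0 → A_y = 75 − 84.2483 × 0.469472 = 35.45 kN.

T = 84.25 kN, A_x = 74.39 kN, A_y = 35.45 kN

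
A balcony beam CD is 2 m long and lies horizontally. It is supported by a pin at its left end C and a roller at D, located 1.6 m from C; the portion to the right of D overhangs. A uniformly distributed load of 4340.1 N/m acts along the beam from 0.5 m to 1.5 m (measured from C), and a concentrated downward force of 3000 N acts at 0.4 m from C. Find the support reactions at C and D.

C_x = 0, C_y = 3878 N, D_y = 3463 N

Resultant of the distributed load: 4340.1 × 1 = 4340.1 N at 1 m from C.
Moments about C: D_y·1.6 − (4340.1·1)·1 − 3000·0.4 = 0 → D_y = 5540.1/1.6 = 3462.56 ≈ 3463 N.
ΣF_y = 0: C_y + 3462.56 − 4340.1·1 − 3000 = 0 → C_y = 3878 N.
ΣF_x = 0: no horizontal applied forces, so C_x = 0.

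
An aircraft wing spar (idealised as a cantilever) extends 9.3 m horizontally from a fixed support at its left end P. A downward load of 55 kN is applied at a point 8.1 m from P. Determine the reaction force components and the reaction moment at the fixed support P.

P_x = 0, P_y = 55.00 kN, M_P = 445.5 kN·m

ΣF_x = 0: P_x = 0.
ΣF_y = 0: P_y − 55 = 0 → P_y = 55.00 kN.
ΣM about P: M_P − 55·8.1 = 0 → M_P = 445.5 kN·m.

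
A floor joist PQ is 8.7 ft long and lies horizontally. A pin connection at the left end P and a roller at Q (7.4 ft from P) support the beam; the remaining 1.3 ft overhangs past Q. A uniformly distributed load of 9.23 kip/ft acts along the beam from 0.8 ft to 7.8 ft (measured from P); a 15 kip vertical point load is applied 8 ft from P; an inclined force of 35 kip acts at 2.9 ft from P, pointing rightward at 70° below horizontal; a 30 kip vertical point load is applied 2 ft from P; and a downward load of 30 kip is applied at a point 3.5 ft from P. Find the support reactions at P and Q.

P_x = -11.97 kip, P_y = 83.55 kip, Q_y = 88.95 kip

Resultant of the distributed load: 9.23 × 7 = 64.61 kip at 4.3 ft from P.
Moments about P: Q_y·7.4 − (9.23·7)·4.3 − 15·8 − 35·sin70°·2.9 − 30·2 − 30·3.5 = 0 → Q_y = 658.202/7.4 = 88.9462 ≈ 88.95 kip.
ΣF_y = 0: P_y + 88.9462 − 9.23·7 − 15 − 35·sin70° − 30 − 30 = 0 → P_y = 83.55 kip.
ΣF_x = 0: P_x + 35·cos70° = 0 → P_x = -11.97 kip.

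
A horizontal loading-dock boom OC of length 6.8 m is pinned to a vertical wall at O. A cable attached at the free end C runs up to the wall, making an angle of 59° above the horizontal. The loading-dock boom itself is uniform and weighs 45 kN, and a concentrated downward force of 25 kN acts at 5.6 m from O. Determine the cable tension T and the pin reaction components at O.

T = 50.27 kN, O_x = 25.89 kN, O_y = 26.91 kN

ΣM about O: T·sin59°·6.8 − 45·3.4 − 25·5.6 = 0 → T = 293/(6.8·0.857167) = 50.2682 ≈ 50.27 kN.
ΣF_x = 0: O_x − T·cos59° = 0 → O_x = 50.2682 × 0.515038 = 25.89 kN.
ΣF_y = 0: O_y + T·sin59° − 45 − 25 = 0 → O_y = 70 − 50.2682 × 0.857167 = 26.91 kN.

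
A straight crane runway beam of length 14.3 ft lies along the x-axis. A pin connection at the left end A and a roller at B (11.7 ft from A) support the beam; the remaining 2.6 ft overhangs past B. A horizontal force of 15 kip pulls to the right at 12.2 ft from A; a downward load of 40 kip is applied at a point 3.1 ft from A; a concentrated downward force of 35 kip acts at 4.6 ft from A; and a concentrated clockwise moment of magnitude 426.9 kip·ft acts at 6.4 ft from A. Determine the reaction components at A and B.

A_x = -15.00 kip, A_y = 14.15 kip, B_y = 60.85 kip

Moments about A: B_y·11.7 − 40·3.1 − 35·4.6 − 426.9 = 0 → B_y = 711.9/11.7 = 60.8462 ≈ 60.85 kip.
ΣF_y = 0: A_y + 60.8462 − 40 − 35 = 0 → A_y = 14.15 kip.
ΣF_x = 0: A_x + 15 = 0 → A_x = -15.00 kip.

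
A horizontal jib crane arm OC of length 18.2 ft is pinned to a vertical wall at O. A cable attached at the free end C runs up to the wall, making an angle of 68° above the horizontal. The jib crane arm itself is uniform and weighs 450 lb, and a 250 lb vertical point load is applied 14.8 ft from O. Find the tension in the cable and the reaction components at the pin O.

T = 461.9 lb, O_x = 173.0 lb, O_y = 271.7 lb

ΣM about O: T·sin68°·18.2 − 450·9.1 − 250·14.8 = 0 → T = 7795/(18.2·0.927184) = 461.933 ≈ 461.9 lb.
ΣF_x = 0: O_x − T·cos68° = 0 → O_x = 461.933 × 0.374607 = 173.0 lb.
ΣF_y = 0: O_y + T·sin68° − 450 − 250 = 0 → O_y = 700 − 461.933 × 0.927184 = 271.7 lb.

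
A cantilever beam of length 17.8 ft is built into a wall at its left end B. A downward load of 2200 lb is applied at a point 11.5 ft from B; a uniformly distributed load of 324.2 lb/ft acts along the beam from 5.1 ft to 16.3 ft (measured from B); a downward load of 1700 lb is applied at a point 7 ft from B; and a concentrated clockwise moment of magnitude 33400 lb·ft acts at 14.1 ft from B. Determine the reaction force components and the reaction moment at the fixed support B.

B_x = 0, B_y = 7531 lb, M_B = 109500 lb·ft

Resultant of the distributed load: 324.2 × 11.2 = 3631.04 lb at 10.7 ft from B.
ΣF_x = 0: B_x = 0.
ΣF_y = 0: B_y − 2200 − 324.2·11.2 − 1700 = 0 → B_y = 7531 lb.
ΣM about B: M_B − 2200·11.5 − (324.2·11.2)·10.7 − 1700·7 − 33400 = 0 → M_B = 109500 lb·ft.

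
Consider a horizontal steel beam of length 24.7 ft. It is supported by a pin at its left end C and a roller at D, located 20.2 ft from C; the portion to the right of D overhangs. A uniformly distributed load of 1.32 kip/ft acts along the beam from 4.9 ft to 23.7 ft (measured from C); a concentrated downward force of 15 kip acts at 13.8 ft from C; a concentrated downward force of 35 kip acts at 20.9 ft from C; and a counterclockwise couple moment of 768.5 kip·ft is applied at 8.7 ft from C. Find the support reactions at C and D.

Resultant of the distributed load: 1.32 × 18.8 = 24.816 kip at 14.3 ft from C.
Moments about C: D_y·20.2 − (1.32·18.8)·14.3 − 15·13.8 − 35·20.9 + 768.5 = 0 → D_y = 524.8688/20.2 = 25.9836 ≈ 25.98 kip.
ΣF_y = 0: C_y + 25.9836 − 1.32·18.8 − 15 − 35 = 0 → C_y = 48.83 kip.
ΣF_x = 0: no horizontal applied forces, so C_x = 0.

C_x = 0, C_y = 48.83 kip, D_y = 25.98 kip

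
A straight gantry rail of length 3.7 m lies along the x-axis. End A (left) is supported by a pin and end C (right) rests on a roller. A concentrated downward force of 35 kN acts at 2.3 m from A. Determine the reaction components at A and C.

A_x = 0, A_y = 13.24 kN, C_y = 21.76 kN

Moments about A: C_y·3.7 − 35·2.3 = 0 → C_y = 80.5/3.7 = 21.7568 ≈ 21.76 kN.
ΣF_y = 0: A_y + 21.7568 − 35 = 0 → A_y = 13.24 kN.
ΣF_x = 0: no horizontal applied forces, so A_x = 0.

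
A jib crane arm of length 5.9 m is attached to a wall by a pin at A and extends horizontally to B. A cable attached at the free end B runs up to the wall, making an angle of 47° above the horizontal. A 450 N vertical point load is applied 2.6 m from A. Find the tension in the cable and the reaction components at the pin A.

T = 271.1 N, A_x = 184.9 N, A_y = 251.7 N

ΣM about A: T·sin47°·5.9 − 450·2.6 = 0 → T = 1170/(5.9·0.731354) = 271.148 ≈ 271.1 N.
ΣF_x = 0: A_x − T·cos47° = 0 → A_x = 271.148 × 0.681998 = 184.9 N.
ΣF_y = 0: A_y + T·sin47° − 450 = 0 → A_y = 450 − 271.148 × 0.731354 = 251.7 N.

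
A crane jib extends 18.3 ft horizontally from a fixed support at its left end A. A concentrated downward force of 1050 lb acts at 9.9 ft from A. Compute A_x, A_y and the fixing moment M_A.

ΣF_x = 0: A_x = 0.
ΣF_y = 0: A_y − 1050 = 0 → A_y = 1050 lb.
ΣM about A: M_A − 1050·9.9 = 0 → M_A = 10400 lb·ft.

A_x = 0, A_y = 1050 lb, M_A = 10400 lb·ft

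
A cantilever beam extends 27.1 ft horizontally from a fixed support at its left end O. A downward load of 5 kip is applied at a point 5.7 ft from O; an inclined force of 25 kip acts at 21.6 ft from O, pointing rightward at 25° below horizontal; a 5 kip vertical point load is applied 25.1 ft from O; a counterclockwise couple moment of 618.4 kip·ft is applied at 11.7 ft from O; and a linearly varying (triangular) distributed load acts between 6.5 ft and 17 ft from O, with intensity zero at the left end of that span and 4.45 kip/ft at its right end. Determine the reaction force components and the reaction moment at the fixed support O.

Resultant of the triangular load: ½ × 4.45 × 10.5 = 23.3625 kip, acting at 13.5 ft from O (one-third of the span from the peak).
ΣF_x = 0: O_x + 25·cos25° = 0 → O_x = -22.66 kip.
ΣF_y = 0: O_y − 5 − 25·sin25° − 5 − ½·4.45·10.5 = 0 → O_y = 43.93 kip.
ΣM about O: M_O − 5·5.7 − 25·sin25°·21.6 − 5·25.1 + 618.4 − (½·4.45·10.5)·13.5 = 0 → M_O = 79.21 kip·ft.

O_x = -22.66 kip, O_y = 43.93 kip, M_O = 79.21 kip·ft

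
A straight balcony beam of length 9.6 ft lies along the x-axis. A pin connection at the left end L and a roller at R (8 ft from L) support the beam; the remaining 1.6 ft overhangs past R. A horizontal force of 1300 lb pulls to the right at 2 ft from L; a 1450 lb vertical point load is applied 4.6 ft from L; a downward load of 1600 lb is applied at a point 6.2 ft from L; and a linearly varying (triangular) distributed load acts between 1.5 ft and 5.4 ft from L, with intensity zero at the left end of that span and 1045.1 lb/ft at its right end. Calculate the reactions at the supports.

Resultant of the triangular load: ½ × 1045.1 × 3.9 = 2037.945 lb, acting at 4.1 ft from L (one-third of the span from the peak).
ΣM about L: R_y·8 − 1450·4.6 − 1600·6.2 − (½·1045.1·3.9)·4.1 = 0 → R_y = 24945.5745/8 = 3118.2 ≈ 3118 lb.
ΣF_y = 0: L_y + 3118.2 − 1450 − 1600 − ½·1045.1·3.9 = 0 → L_y = 1970 lb.
ΣF_x = 0: L_x + 1300 = 0 → L_x = -1300 lb.

L_x = -1300 lb, L_y = 1970 lb, R_y = 3118 lb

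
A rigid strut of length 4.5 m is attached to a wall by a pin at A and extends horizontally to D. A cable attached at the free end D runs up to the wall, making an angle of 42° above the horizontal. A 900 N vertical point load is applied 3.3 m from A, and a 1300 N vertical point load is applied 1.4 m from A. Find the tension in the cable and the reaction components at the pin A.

T = 1591 N, A_x = 1182 N, A_y = 1136 N

ΣM about A: T·sin42°·4.5 − 900·3.3 − 1300·1.4 = 0 → T = 4790/(4.5·0.669131) = 1590.79 ≈ 1591 N.
ΣF_x = 0: A_x − T·cos42° = 0 → A_x = 1590.79 × 0.743145 = 1182 N.
ΣF_y = 0: A_y + T·sin42° − 900 − 1300 = 0 → A_y = 2200 − 1590.79 × 0.669131 = 1136 N.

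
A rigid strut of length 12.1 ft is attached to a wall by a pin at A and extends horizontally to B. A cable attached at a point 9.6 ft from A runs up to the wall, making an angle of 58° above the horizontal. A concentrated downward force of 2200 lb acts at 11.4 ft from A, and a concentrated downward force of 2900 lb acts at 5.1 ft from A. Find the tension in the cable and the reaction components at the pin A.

T = 4897 lb, A_x = 2595 lb, A_y = 946.9 lb

ΣM about A: T·sin58°·9.6 − 2200·11.4 − 2900·5.1 = 0 → T = 39870/(9.6·0.848048) = 4897.28 ≈ 4897 lb.
ΣF_x = 0: A_x − T·cos58° = 0 → A_x = 4897.28 × 0.529919 = 2595 lb.
ΣF_y = 0: A_y + T·sin58° − 2200 − 2900 = 0 → A_y = 5100 − 4897.28 × 0.848048 = 946.9 lb.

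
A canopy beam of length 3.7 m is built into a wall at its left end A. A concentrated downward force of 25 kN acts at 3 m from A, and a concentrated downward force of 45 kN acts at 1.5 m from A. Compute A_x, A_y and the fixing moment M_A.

ΣF_x = 0: A_x = 0.
ΣF_y = 0: A_y − 25 − 45 = 0 → A_y = 70.00 kN.
ΣM about A: M_A − 25·3 − 45·1.5 = 0 → M_A = 142.5 kN·m.

A_x = 0, A_y = 70.00 kN, M_A = 142.5 kN·m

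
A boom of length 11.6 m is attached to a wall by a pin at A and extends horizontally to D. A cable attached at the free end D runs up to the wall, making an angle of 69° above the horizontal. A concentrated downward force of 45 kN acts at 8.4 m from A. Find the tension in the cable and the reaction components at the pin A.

T = 34.90 kN, A_x = 12.51 kN, A_y = 12.41 kN

ΣM about A: T·sin69°·11.6 − 45·8.4 = 0 → T = 378/(11.6·0.93358) = 34.9046 ≈ 34.90 kN.
ΣF_x = 0: A_x − T·cos69° = 0 → A_x = 34.9046 × 0.358368 = 12.51 kN.
ΣF_y = 0: A_y + T·sin69° − 45 = 0 → A_y = 45 − 34.9046 × 0.93358 = 12.41 kN.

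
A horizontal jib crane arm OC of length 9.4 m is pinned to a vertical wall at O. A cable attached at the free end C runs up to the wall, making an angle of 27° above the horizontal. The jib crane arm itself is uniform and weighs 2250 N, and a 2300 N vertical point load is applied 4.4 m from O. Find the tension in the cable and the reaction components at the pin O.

T = 4849 N, O_x = 4321 N, O_y = 2348 N

ΣM about O: T·sin27°·9.4 − 2250·4.7 − 2300·4.4 = 0 → T = 20695/(9.4·0.45399) = 4849.44 ≈ 4849 N.
ΣF_x = 0: O_x − T·cos27° = 0 → O_x = 4849.44 × 0.891007 = 4321 N.
ΣF_y = 0: O_y + T·sin27° − 2250 − 2300 = 0 → O_y = 4550 − 4849.44 × 0.45399 = 2348 N.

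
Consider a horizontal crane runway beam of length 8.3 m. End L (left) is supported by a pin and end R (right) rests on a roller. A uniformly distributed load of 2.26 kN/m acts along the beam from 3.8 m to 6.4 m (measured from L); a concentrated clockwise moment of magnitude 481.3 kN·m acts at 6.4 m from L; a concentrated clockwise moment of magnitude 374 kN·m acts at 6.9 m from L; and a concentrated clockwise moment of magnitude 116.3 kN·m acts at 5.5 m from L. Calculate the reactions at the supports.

L_x = 0, L_y = -114.8 kN, R_y = 120.7 kN

Resultant of the distributed load: 2.26 × 2.6 = 5.876 kN at 5.1 m from L.
ΣM about L: R_y·8.3 − (2.26·2.6)·5.1 − 481.3 − 374 − 116.3 = 0 → R_y = 1001.5676/8.3 = 120.671 ≈ 120.7 kN.
ΣF_y = 0: L_y + 120.671 − 2.26·2.6 = 0 → L_y = -114.8 kN.
ΣF_x = 0: no horizontal applied forces, so L_x = 0.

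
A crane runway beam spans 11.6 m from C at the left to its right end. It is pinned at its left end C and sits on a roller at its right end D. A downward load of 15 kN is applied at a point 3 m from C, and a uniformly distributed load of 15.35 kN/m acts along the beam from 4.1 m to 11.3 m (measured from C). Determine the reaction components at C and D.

Resultant of the distributed load: 15.35 × 7.2 = 110.52 kN at 7.7 m from C.
Moments about C: D_y·11.6 − 15·3 − (15.35·7.2)·7.7 = 0 → D_y = 896.004/11.6 = 77.2417 ≈ 77.24 kN.
ΣF_y = 0: C_y + 77.2417 − 15 − 15.35·7.2 = 0 → C_y = 48.28 kN.
ΣF_x = 0: no horizontal applied forces, so C_x = 0.

C_x = 0, C_y = 48.28 kN, D_y = 77.24 kN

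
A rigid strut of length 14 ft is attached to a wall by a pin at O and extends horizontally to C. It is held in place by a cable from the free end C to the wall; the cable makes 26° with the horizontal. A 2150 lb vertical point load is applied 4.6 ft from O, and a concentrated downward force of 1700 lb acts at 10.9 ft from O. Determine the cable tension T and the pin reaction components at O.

ΣM about O: T·sin26°·14 − 2150·4.6 − 1700·10.9 = 0 → T = 28420/(14·0.438371) = 4630.78 ≈ 4631 lb.
ΣF_x = 0: O_x − T·cos26° = 0 → O_x = 4630.78 × 0.898794 = 4162 lb.
ΣF_y = 0: O_y + T·sin26° − 2150 − 1700 = 0 → O_y = 3850 − 4630.78 × 0.438371 = 1820 lb.

T = 4631 lb, O_x = 4162 lb, O_y = 1820 lb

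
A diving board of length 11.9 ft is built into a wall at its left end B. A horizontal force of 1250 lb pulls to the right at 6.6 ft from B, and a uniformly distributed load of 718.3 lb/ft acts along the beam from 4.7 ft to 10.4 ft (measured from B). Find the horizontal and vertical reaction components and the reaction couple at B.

Resultant of the distributed load: 718.3 × 5.7 = 4094.31 lb at 7.55 ft from B.
ΣF_x = 0: B_x + 1250 = 0 → B_x = -1250 lb.
ΣF_y = 0: B_y − 718.3·5.7 = 0 → B_y = 4094 lb.
ΣM about B: M_B − (718.3·5.7)·7.55 = 0 → M_B = 30910 lb·ft.

B_x = -1250 lb, B_y = 4094 lb, M_B = 30910 lb·ft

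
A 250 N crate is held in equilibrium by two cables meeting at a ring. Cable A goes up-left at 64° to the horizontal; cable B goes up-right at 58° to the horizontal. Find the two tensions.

T_A = 156.2 N, T_B = 129.2 N

ΣF_x = 0: −T_A·cos64° + T_B·cos58° = 0 → T_B = 0.827241·T_A.
ΣF_y = 0: T_A·sin64° + T_B·sin58° = 250.
Substitute: T_A·(0.898794 + 0.827241·0.848048) = 250 → T_A = 156.217 ≈ 156.2 N.
Then T_B = 0.827241 × 156.217 = 129.2 N.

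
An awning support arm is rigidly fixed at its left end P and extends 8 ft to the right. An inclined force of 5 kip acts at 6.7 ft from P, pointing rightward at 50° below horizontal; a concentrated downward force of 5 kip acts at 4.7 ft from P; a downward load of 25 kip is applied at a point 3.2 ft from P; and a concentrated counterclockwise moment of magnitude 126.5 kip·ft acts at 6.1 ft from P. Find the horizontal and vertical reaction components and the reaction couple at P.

P_x = -3.214 kip, P_y = 33.83 kip, M_P = 2.662 kip·ft

ΣF_x = 0: P_x + 5·cos50° = 0 → P_x = -3.214 kip.
ΣF_y = 0: P_y − 5·sin50° − 5 − 25 = 0 → P_y = 33.83 kip.
ΣM about P: M_P − 5·sin50°·6.7 − 5·4.7 − 25·3.2 + 126.5 = 0 → M_P = 2.662 kip·ft.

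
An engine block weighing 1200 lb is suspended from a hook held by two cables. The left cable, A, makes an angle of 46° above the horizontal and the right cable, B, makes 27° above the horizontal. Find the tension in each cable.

T_A = 1118 lb, T_B = 871.7 lb

ΣF_x = 0: −T_A·cos46° + T_B·cos27° = 0 → T_B = 0.779633·T_A.
ΣF_y = 0: T_A·sin46° + T_B·sin27° = 1200.
Substitute: T_A·(0.71934 + 0.779633·0.45399) = 1200 → T_A = 1118.06 ≈ 1118 lb.
Then T_B = 0.779633 × 1118.06 = 871.7 lb.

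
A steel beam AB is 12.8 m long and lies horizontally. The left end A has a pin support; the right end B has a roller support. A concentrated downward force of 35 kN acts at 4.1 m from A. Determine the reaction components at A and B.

A_x = 0, A_y = 23.79 kN, B_y = 11.21 kN

ΣM about A: B_y·12.8 − 35·4.1 = 0 → B_y = 143.5/12.8 = 11.2109 ≈ 11.21 kN.
ΣF_y = 0: A_y + 11.2109 − 35 = 0 → A_y = 23.79 kN.
ΣF_x = 0: no horizontal applied forces, so A_x = 0.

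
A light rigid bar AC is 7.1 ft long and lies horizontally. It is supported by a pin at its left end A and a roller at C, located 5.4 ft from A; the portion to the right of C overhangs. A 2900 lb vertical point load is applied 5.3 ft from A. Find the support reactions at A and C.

A_x = 0, A_y = 53.70 lb, C_y = 2846 lb

ΣM about A: C_y·5.4 − 2900·5.3 = 0 → C_y = 15370/5.4 = 2846.3 ≈ 2846 lb.
ΣF_y = 0: A_y + 2846.3 − 2900 = 0 → A_y = 53.70 lb.
ΣF_x = 0: no horizontal applied forces, so A_x = 0.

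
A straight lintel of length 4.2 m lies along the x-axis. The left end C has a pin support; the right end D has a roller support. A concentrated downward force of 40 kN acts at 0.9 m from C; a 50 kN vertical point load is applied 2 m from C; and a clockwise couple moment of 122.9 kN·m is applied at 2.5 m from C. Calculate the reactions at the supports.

C_x = 0, C_y = 28.36 kN, D_y = 61.64 kN

Taking moments about C: D_y·4.2 − 40·0.9 − 50·2 − 122.9 = 0 → D_y = 258.9/4.2 = 61.6429 ≈ 61.64 kN.
ΣF_y = 0: C_y + 61.6429 − 40 − 50 = 0 → C_y = 28.36 kN.
ΣF_x = 0: no horizontal applied forces, so C_x = 0.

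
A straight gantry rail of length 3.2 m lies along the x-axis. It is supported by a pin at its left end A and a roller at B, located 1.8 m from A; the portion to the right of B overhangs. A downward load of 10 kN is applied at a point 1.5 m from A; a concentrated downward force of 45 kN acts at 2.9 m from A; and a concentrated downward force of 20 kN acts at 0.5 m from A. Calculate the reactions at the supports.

Taking moments about A: B_y·1.8 − 10·1.5 − 45·2.9 − 20·0.5 = 0 → B_y = 155.5/1.8 = 86.3889 ≈ 86.39 kN.
ΣF_y = 0: A_y + 86.3889 − 10 − 45 − 20 = 0 → A_y = -11.39 kN.
ΣF_x = 0: no horizontal applied forces, so A_x = 0.

A_x = 0, A_y = -11.39 kN, B_y = 86.39 kN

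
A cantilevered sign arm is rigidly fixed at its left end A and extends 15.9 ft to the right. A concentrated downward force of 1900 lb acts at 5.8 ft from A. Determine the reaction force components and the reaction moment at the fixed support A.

ΣF_x = 0: A_x = 0.
ΣF_y = 0: A_y − 1900 = 0 → A_y = 1900 lb.
ΣM about A: M_A − 1900·5.8 = 0 → M_A = 11020 lb·ft.

A_x = 0, A_y = 1900 lb, M_A = 11020 lb·ft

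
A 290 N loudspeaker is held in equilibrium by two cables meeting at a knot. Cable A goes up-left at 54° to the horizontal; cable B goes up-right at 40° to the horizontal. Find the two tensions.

ΣF_x = 0: −T_A·cos54° + T_B·cos40° = 0 → T_B = 0.767299·T_A.
ΣF_y = 0: T_A·sin54° + T_B·sin40° = 290.
Substitute: T_A·(0.809017 + 0.767299·0.642788) = 290 → T_A = 222.695 ≈ 222.7 N.
Then T_B = 0.767299 × 222.695 = 170.9 N.

T_A = 222.7 N, T_B = 170.9 N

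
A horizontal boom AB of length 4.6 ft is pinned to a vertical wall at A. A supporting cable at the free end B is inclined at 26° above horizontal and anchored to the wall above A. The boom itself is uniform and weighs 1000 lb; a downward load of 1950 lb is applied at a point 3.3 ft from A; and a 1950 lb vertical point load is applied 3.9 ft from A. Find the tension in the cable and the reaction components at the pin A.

ΣM about A: T·sin26°·4.6 − 1000·2.3 − 1950·3.3 − 1950·3.9 = 0 → T = 16340/(4.6·0.438371) = 8103.12 ≈ 8103 lb.
ΣF_x = 0: A_x − T·cos26° = 0 → A_x = 8103.12 × 0.898794 = 7283 lb.
ΣF_y = 0: A_y + T·sin26° − 1000 − 1950 − 1950 = 0 → A_y = 4900 − 8103.12 × 0.438371 = 1348 lb.

T = 8103 lb, A_x = 7283 lb, A_y = 1348 lb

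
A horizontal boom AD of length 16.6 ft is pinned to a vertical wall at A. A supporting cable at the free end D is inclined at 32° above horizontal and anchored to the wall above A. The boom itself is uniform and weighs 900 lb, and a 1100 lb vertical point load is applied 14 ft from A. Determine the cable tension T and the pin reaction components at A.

T = 2600 lb, A_x = 2205 lb, A_y = 622.3 lb

ΣM about A: T·sin32°·16.6 − 900·8.3 − 1100·14 = 0 → T = 22870/(16.6·0.529919) = 2599.85 ≈ 2600 lb.
ΣF_x = 0: A_x − T·cos32° = 0 → A_x = 2599.85 × 0.848048 = 2205 lb.
ΣF_y = 0: A_y + T·sin32° − 900 − 1100 = 0 → A_y = 2000 − 2599.85 × 0.529919 = 622.3 lb.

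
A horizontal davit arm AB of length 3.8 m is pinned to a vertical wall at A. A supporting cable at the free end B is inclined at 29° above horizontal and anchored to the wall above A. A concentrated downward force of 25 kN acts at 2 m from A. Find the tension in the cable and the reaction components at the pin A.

T = 27.14 kN, A_x = 23.74 kN, A_y = 11.84 kN

ΣM about A: T·sin29°·3.8 − 25·2 = 0 → T = 50/(3.8·0.48481) = 27.1403 ≈ 27.14 kN.
ΣF_x = 0: A_x − T·cos29° = 0 → A_x = 27.1403 × 0.87462 = 23.74 kN.
ΣF_y = 0: A_y + T·sin29° − 25 = 0 → A_y = 25 − 27.1403 × 0.48481 = 11.84 kN.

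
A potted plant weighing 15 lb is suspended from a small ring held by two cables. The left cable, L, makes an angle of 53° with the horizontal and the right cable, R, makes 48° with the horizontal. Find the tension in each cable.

T_L = 10.22 lb, T_R = 9.196 lb

ΣF_x = 0: −T_L·cos53° + T_R·cos48° = 0 → T_R = 0.899398·T_L.
ΣF_y = 0: T_L·sin53° + T_R·sin48° = 15.
Substitute: T_L·(0.798636 + 0.899398·0.743145) = 15 → T_L = 10.2248 ≈ 10.22 lb.
Then T_R = 0.899398 × 10.2248 = 9.196 lb.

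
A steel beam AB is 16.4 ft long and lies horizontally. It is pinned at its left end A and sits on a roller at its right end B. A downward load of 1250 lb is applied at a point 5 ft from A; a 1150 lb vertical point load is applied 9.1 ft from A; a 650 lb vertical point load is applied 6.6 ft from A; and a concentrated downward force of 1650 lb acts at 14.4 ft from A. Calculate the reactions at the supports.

Moments about A: B_y·16.4 − 1250·5 − 1150·9.1 − 650·6.6 − 1650·14.4 = 0 → B_y = 44765/16.4 = 2729.57 ≈ 2730 lb.
ΣF_y = 0: A_y + 2729.57 − 1250 − 1150 − 650 − 1650 = 0 → A_y = 1970 lb.
ΣF_x = 0: no horizontal applied forces, so A_x = 0.

A_x = 0, A_y = 1970 lb, B_y = 2730 lb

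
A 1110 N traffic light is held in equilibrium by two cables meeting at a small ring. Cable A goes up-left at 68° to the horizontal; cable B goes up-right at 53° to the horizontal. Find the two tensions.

ΣF_x = 0: −T_A·cos68° + T_B·cos53° = 0 → T_B = 0.622461·T_A.
ΣF_y = 0: T_A·sin68° + T_B·sin53° = 1110.
Substitute: T_A·(0.927184 + 0.622461·0.798636) = 1110 → T_A = 779.328 ≈ 779.3 N.
Then T_B = 0.622461 × 779.328 = 485.1 N.

T_A = 779.3 N, T_B = 485.1 N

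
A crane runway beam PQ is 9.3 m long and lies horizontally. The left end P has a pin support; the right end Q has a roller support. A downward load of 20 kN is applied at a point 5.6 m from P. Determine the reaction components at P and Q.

P_x = 0, P_y = 7.957 kN, Q_y = 12.04 kN

Taking moments about P: Q_y·9.3 − 20·5.6 = 0 → Q_y = 112/9.3 = 12.043 ≈ 12.04 kN.
ΣF_y = 0: P_y + 12.043 − 20 = 0 → P_y = 7.957 kN.
ΣF_x = 0: no horizontal applied forces, so P_x = 0.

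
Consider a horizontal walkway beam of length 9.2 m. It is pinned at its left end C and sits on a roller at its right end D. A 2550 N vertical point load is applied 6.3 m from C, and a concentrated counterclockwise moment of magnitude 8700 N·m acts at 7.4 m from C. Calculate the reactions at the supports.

C_x = 0, C_y = 1749 N, D_y = 800.5 N

Taking moments about C: D_y·9.2 − 2550·6.3 + 8700 = 0 → D_y = 7365/9.2 = 800.543 ≈ 800.5 N.
ΣF_y = 0: C_y + 800.543 − 2550 = 0 → C_y = 1749 N.
ΣF_x = 0: no horizontal applied forces, so C_x = 0.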